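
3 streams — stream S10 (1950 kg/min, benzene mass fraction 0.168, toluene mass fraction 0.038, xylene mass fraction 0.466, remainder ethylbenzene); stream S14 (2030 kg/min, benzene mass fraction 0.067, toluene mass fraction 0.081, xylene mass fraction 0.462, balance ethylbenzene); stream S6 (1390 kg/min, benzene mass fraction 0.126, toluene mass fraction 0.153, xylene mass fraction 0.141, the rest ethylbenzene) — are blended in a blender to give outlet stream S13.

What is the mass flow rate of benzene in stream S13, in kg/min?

638.8 kg/min

benzene out = benzene in = 1950×0.168 + 2030×0.067 + 1390×0.126 = 638.75 kg/min.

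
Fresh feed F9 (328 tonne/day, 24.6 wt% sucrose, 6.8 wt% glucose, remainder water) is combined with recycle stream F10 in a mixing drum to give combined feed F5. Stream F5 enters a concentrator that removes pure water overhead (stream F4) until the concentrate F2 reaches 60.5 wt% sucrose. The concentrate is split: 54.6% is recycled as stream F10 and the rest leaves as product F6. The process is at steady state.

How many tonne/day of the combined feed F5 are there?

Overall sucrose balance (none leaves overhead): sucrose in fresh feed = sucrose in product, i.e. 328×0.246 = (1−0.546)·F2·0.605.
F2 = 80.688/(0.605×0.454) = 293.76 tonne/day.
Recycle F10 = 0.546×293.76 = 160.39 tonne/day.
Combined feed F5 = 328 + 160.39 = 488.39 tonne/day.

488.4 tonne/day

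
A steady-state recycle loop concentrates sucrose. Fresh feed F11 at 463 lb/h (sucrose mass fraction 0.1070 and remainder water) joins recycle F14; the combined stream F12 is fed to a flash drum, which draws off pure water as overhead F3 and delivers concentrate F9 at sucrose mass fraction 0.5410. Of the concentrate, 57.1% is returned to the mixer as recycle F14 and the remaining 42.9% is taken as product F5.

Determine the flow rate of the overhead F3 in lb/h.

371.4 lb/h

Overall sucrose balance (none leaves overhead): sucrose in fresh feed = sucrose in product, i.e. 463×0.107 = (1−0.571)·F9·0.541.
F9 = 49.541/(0.541×0.429) = 213.46 lb/h.
Recycle F14 = 0.571×213.46 = 121.88 lb/h.
Combined feed F12 = 463 + 121.88 = 584.88 lb/h.
Overhead F3 = F12 − F9 = 584.88 − 213.46 = 371.43 lb/h.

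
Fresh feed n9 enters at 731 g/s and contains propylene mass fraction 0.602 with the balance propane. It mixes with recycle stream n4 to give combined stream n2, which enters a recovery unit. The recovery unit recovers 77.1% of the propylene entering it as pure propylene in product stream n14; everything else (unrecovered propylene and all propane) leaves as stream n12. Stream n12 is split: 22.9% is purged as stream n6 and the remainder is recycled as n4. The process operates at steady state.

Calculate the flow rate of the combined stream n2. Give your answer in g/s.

1805 g/s

propane enters only via n9 and leaves only via the purge: 731×0.398 = 0.229×(propane in n12), and the recovery unit passes all propane, so propane in n2 = propane in n12 = 1270.5 g/s.
propylene in n2: m_A = 731×0.602 + (1−0.229)·(1−0.771)·m_A, so m_A = 440.06/0.8234 = 534.42 g/s.
n2 = 534.42 + 1270.5 = 1804.9 g/s.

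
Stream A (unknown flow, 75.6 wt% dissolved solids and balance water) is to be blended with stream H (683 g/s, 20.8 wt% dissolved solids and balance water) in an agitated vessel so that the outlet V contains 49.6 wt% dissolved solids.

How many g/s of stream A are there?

Let A be the unknown flow. Total out = 683 + A.
dissolved solids balance: 142.06 + 0.756·A = 0.496·(683 + A)
(0.756 − 0.496)·A = 0.496×683 − 142.06 = 196.7
A = 196.7 / 0.260 = 756.55 g/s

756.6 g/s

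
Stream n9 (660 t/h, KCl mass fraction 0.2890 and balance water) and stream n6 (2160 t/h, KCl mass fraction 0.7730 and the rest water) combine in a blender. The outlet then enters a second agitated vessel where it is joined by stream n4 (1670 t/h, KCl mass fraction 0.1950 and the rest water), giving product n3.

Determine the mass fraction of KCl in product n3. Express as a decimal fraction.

Overall, product flow = 4490 t/h.
KCl in = 660×0.289 + 2160×0.773 + 1670×0.195 = 2186.1 t/h.
KCl fraction in n3 = 0.4869.

0.4869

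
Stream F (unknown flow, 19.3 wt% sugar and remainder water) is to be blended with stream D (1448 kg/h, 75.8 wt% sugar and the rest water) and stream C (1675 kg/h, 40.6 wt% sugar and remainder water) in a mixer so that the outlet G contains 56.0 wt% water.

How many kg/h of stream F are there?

1634 kg/h

Let F be the unknown flow. Total out = 3123 + F.
water balance: 1345.4 + 0.807·F = 0.560·(3123 + F)
(0.807 − 0.560)·F = 0.560×3123 − 1345.4 = 403.51
F = 403.51 / 0.247 = 1633.7 kg/h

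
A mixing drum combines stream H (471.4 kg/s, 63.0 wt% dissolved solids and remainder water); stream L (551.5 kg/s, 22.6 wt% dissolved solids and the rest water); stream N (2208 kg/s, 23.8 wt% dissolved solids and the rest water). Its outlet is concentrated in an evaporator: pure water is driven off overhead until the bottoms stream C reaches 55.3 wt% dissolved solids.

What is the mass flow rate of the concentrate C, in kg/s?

1713 kg/s

dissolved solids entering = 471.4×0.630 + 551.5×0.226 + 2208×0.238 = 947.12 kg/s.
All dissolved solids reports to C, so C = 947.12/0.553 = 1712.7 kg/s.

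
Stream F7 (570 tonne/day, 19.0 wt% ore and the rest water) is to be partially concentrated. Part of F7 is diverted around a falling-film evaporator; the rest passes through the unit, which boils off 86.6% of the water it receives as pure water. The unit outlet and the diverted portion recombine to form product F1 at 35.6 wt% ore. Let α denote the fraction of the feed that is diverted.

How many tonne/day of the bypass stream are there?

All 570×0.190 = 108.3 tonne/day of ore reaches F1, so F1 = 108.3/0.356 = 304.21 tonne/day and vapour = 265.79 tonne/day.
The evaporator receives (1−α)·570 of feed at 0.810 water and removes 0.866 of that water:
0.866×0.810×(1−α)×570 = 265.79
(1−α) = 265.79/399.83 = 0.6647;  α = 0.3353.
Bypass flow = 0.3353×570 = 191.1 tonne/day.

191.1 tonne/day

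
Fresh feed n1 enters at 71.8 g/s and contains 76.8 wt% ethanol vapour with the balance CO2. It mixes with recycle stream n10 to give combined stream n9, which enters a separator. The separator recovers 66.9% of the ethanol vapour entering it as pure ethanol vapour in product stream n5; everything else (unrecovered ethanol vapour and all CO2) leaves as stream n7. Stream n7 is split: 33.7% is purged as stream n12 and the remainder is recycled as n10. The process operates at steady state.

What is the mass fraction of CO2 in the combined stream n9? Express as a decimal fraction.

0.412

CO2 enters only via n1 and leaves only via the purge: 71.8×0.232 = 0.337×(CO2 in n7), and the separator passes all CO2, so CO2 in n9 = CO2 in n7 = 49.429 g/s.
ethanol vapour in n9: m_A = 71.8×0.768 + (1−0.337)·(1−0.669)·m_A, so m_A = 55.142/0.7805 = 70.646 g/s.
n9 = 70.646 + 49.429 = 120.07 g/s.
CO2 fraction in n9 = 49.429/120.07 = 0.412.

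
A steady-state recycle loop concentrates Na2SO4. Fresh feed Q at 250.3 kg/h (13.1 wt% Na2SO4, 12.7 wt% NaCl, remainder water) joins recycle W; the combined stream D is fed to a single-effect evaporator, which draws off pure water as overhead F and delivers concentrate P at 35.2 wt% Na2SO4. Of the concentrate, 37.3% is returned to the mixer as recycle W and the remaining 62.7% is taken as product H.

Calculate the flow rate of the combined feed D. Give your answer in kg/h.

305.7 kg/h

Overall Na2SO4 balance (none leaves overhead): Na2SO4 in fresh feed = Na2SO4 in product, i.e. 250.3×0.131 = (1−0.373)·P·0.352.
P = 32.789/(0.352×0.627) = 148.57 kg/h.
Recycle W = 0.373×148.57 = 55.415 kg/h.
Combined feed D = 250.3 + 55.415 = 305.72 kg/h.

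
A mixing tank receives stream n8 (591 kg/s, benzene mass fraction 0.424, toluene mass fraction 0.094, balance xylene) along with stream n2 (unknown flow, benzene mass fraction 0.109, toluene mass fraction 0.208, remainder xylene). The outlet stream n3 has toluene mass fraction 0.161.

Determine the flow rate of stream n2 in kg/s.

Let n2 be the unknown flow. Total out = 591 + n2.
toluene balance: 55.554 + 0.208·n2 = 0.161·(591 + n2)
(0.208 − 0.161)·n2 = 0.161×591 − 55.554 = 39.597
n2 = 39.597 / 0.047 = 842.49 kg/s

842.5 kg/s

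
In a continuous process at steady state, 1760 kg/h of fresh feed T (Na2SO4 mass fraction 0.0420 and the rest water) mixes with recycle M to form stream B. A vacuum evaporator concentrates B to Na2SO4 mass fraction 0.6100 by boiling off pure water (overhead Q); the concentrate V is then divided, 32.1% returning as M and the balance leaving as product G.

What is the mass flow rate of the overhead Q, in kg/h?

1639 kg/h

Overall Na2SO4 balance (none leaves overhead): Na2SO4 in fresh feed = Na2SO4 in product, i.e. 1760×0.042 = (1−0.321)·V·0.610.
V = 73.92/(0.610×0.679) = 178.47 kg/h.
Recycle M = 0.321×178.47 = 57.288 kg/h.
Combined feed B = 1760 + 57.288 = 1817.3 kg/h.
Overhead Q = B − V = 1817.3 − 178.47 = 1638.8 kg/h.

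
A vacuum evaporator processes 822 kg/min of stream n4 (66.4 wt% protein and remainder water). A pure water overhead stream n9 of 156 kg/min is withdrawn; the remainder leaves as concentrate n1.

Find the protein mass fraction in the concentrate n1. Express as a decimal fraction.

protein is not removed: 822×0.664 = 545.81 kg/min of protein enters n1.
Concentrate = 822 − 156 = 666 kg/min.
Mass fraction = 545.81/666 = 0.820.

0.820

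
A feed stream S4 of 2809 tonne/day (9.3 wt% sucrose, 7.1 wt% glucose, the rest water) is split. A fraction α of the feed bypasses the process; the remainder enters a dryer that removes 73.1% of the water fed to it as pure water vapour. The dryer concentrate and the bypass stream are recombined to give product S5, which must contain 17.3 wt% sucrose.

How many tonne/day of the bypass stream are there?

683.4 tonne/day

All 2809×0.093 = 261.24 tonne/day of sucrose reaches S5, so S5 = 261.24/0.173 = 1510 tonne/day and vapour = 1299 tonne/day.
The evaporator receives (1−α)·2809 of feed at 0.836 water and removes 0.731 of that water:
0.731×0.836×(1−α)×2809 = 1299
(1−α) = 1299/1716.6 = 0.7567;  α = 0.2433.
Bypass flow = 0.2433×2809 = 683.45 tonne/day.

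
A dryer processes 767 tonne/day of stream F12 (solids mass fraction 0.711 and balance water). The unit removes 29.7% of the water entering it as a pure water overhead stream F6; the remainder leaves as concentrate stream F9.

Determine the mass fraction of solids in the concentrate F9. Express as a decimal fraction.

solids is not removed: 767×0.711 = 545.34 tonne/day of solids enters F9.
water entering = 767×0.289 = 221.66 tonne/day; overhead removed = 0.297×221.66 = 65.834 tonne/day.
Concentrate = 767 − 65.834 = 701.17 tonne/day.
Mass fraction = 545.34/701.17 = 0.778.

0.778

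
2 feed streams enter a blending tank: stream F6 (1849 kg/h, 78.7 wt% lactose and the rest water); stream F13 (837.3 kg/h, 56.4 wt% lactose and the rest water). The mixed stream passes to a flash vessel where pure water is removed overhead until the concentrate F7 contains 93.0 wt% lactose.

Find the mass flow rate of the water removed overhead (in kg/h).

613.8 kg/h

lactose entering = 1849×0.787 + 837.3×0.564 = 1927.4 kg/h.
All lactose reports to F7, so F7 = 1927.4/0.930 = 2072.5 kg/h.
Total feed = 2686.3 kg/h; overhead = 2686.3 − 2072.5 = 613.83 kg/h.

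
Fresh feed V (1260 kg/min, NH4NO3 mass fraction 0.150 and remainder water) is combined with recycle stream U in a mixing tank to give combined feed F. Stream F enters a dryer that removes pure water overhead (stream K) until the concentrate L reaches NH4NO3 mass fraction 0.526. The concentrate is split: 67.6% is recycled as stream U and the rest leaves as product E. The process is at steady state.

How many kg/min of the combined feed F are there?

Overall NH4NO3 balance (none leaves overhead): NH4NO3 in fresh feed = NH4NO3 in product, i.e. 1260×0.150 = (1−0.676)·L·0.526.
L = 189/(0.526×0.324) = 1109 kg/min.
Recycle U = 0.676×1109 = 749.68 kg/min.
Combined feed F = 1260 + 749.68 = 2009.7 kg/min.

2010 kg/min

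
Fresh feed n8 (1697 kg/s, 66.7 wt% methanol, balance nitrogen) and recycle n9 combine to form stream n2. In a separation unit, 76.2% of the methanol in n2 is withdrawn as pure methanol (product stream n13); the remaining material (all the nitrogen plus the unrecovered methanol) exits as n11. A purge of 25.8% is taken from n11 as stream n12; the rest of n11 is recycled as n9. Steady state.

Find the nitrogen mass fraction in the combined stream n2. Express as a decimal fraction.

0.6144

nitrogen enters only via n8 and leaves only via the purge: 1697×0.333 = 0.258×(nitrogen in n11), and the separation unit passes all nitrogen, so nitrogen in n2 = nitrogen in n11 = 2190.3 kg/s.
methanol in n2: m_A = 1697×0.667 + (1−0.258)·(1−0.762)·m_A, so m_A = 1131.9/0.8234 = 1374.7 kg/s.
n2 = 1374.7 + 2190.3 = 3565 kg/s.
nitrogen fraction in n2 = 2190.3/3565 = 0.6144.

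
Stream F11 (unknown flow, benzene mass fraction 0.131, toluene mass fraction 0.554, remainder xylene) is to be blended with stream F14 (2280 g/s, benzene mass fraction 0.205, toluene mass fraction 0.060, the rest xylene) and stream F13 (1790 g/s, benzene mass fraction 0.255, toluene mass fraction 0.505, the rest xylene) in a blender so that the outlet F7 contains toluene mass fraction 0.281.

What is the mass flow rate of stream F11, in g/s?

377 g/s

Let F11 be the unknown flow. Total out = 4070 + F11.
toluene balance: 1040.8 + 0.554·F11 = 0.281·(4070 + F11)
(0.554 − 0.281)·F11 = 0.281×4070 − 1040.8 = 102.92
F11 = 102.92 / 0.273 = 377 g/s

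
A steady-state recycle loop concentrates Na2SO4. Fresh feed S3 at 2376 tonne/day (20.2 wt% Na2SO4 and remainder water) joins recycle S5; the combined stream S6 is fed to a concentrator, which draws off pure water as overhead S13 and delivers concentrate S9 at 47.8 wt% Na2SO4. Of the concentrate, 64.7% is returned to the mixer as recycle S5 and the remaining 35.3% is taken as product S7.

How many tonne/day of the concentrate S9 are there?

Overall Na2SO4 balance (none leaves overhead): Na2SO4 in fresh feed = Na2SO4 in product, i.e. 2376×0.202 = (1−0.647)·S9·0.478.
S9 = 479.95/(0.478×0.353) = 2844.4 tonne/day.

2844 tonne/day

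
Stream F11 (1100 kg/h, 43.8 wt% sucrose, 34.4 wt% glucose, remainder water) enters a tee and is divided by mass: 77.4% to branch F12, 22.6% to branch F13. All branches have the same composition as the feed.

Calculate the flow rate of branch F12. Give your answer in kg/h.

851.4 kg/h

Branch F12 flow = 0.774×1100 = 851.4 kg/h.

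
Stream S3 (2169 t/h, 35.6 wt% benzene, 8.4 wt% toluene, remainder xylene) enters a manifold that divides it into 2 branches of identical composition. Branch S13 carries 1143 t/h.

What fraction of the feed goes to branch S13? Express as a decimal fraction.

0.527

Fraction to S13 = 1143/2169 = 0.5270.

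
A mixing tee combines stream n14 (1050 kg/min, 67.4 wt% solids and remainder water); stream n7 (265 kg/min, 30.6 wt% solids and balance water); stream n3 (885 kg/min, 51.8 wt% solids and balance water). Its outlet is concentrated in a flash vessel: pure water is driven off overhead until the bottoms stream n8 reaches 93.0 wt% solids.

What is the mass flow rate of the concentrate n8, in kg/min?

1341 kg/min

solids entering = 1050×0.674 + 265×0.306 + 885×0.518 = 1247.2 kg/min.
All solids reports to n8, so n8 = 1247.2/0.930 = 1341.1 kg/min.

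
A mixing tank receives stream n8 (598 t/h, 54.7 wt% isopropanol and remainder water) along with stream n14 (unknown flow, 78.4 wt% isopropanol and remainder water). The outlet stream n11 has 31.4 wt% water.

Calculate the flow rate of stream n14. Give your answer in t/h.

Let n14 be the unknown flow. Total out = 598 + n14.
water balance: 270.89 + 0.216·n14 = 0.314·(598 + n14)
(0.216 − 0.314)·n14 = 0.314×598 − 270.89 = -83.122
n14 = -83.122 / -0.098 = 848.18 t/h

848.2 t/h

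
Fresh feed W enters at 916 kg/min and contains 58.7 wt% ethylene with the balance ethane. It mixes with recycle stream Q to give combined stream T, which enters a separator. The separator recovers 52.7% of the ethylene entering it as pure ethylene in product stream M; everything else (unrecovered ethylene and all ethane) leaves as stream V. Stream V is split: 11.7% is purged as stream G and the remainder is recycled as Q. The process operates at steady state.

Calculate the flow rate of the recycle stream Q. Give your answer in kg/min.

ethane enters only via W and leaves only via the purge: 916×0.413 = 0.117×(ethane in V), and the separator passes all ethane, so ethane in T = ethane in V = 3233.4 kg/min.
ethylene in T: m_A = 916×0.587 + (1−0.117)·(1−0.527)·m_A, so m_A = 537.69/0.5823 = 923.33 kg/min.
V = (1−0.527)×923.33 + 3233.4 = 3670.1 kg/min.
Recycle Q = (1−0.117)×3670.1 = 3240.7 kg/min.

3241 kg/min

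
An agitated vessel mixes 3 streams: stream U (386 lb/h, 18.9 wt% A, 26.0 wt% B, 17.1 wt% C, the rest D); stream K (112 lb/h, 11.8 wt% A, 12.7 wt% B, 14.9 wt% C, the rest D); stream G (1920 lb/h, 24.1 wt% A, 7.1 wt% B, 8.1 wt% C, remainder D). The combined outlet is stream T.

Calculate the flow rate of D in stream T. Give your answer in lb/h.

1380 lb/h

D out = D in = 386×0.380 + 112×0.606 + 1920×0.607 = 1380 lb/h.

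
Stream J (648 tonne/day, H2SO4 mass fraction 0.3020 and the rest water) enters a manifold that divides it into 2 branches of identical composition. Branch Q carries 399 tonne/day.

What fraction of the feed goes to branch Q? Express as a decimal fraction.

Fraction to Q = 399/648 = 0.6157.

0.616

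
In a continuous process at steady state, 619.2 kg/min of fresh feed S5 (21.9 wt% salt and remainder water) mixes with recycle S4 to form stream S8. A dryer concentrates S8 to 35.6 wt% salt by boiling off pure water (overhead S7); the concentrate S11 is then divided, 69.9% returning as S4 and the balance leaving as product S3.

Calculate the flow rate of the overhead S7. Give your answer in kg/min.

Overall salt balance (none leaves overhead): salt in fresh feed = salt in product, i.e. 619.2×0.219 = (1−0.699)·S11·0.356.
S11 = 135.6/(0.356×0.301) = 1265.5 kg/min.
Recycle S4 = 0.699×1265.5 = 884.58 kg/min.
Combined feed S8 = 619.2 + 884.58 = 1503.8 kg/min.
Overhead S7 = S8 − S11 = 1503.8 − 1265.5 = 238.29 kg/min.

238.3 kg/min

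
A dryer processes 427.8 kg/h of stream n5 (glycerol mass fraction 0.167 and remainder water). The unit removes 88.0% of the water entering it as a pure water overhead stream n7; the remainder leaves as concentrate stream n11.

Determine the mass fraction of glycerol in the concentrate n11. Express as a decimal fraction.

0.626

glycerol is not removed: 427.8×0.167 = 71.443 kg/h of glycerol enters n11.
water entering = 427.8×0.833 = 356.36 kg/h; overhead removed = 0.880×356.36 = 313.59 kg/h.
Concentrate = 427.8 − 313.59 = 114.21 kg/h.
Mass fraction = 71.443/114.21 = 0.626.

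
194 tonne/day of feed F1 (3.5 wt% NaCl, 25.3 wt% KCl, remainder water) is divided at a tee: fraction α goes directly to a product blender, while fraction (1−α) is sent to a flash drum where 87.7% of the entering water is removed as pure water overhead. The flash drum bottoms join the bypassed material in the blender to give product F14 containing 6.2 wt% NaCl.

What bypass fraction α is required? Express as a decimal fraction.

0.303

All 194×0.035 = 6.79 tonne/day of NaCl reaches F14, so F14 = 6.79/0.062 = 109.52 tonne/day and vapour = 84.484 tonne/day.
The evaporator receives (1−α)·194 of feed at 0.712 water and removes 0.877 of that water:
0.877×0.712×(1−α)×194 = 84.484
(1−α) = 84.484/121.14 = 0.6974;  α = 0.3026.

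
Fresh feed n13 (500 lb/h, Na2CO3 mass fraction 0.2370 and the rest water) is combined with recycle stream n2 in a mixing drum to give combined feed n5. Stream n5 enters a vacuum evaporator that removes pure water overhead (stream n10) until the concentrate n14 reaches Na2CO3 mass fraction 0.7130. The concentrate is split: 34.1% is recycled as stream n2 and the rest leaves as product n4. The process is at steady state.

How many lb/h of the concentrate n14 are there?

Overall Na2CO3 balance (none leaves overhead): Na2CO3 in fresh feed = Na2CO3 in product, i.e. 500×0.237 = (1−0.341)·n14·0.713.
n14 = 118.5/(0.713×0.659) = 252.2 lb/h.

252.2 lb/h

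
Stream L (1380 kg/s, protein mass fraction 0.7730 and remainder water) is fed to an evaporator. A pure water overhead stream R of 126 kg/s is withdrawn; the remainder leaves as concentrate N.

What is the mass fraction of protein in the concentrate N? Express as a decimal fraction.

protein is not removed: 1380×0.773 = 1066.7 kg/s of protein enters N.
Concentrate = 1380 − 126 = 1254 kg/s.
Mass fraction = 1066.7/1254 = 0.8507.

0.8507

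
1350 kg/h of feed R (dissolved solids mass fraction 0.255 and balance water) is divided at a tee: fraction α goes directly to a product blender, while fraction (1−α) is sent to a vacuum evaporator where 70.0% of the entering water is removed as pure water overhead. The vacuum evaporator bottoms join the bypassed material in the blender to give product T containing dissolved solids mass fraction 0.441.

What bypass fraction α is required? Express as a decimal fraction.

All 1350×0.255 = 344.25 kg/h of dissolved solids reaches T, so T = 344.25/0.441 = 780.61 kg/h and vapour = 569.39 kg/h.
The evaporator receives (1−α)·1350 of feed at 0.745 water and removes 0.700 of that water:
0.700×0.745×(1−α)×1350 = 569.39
(1−α) = 569.39/704.02 = 0.8088;  α = 0.1912.

0.191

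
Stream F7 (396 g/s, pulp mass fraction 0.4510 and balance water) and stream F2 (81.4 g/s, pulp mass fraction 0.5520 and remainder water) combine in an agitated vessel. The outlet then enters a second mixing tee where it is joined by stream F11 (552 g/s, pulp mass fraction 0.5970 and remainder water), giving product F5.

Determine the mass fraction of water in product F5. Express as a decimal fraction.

0.4627

Overall, product flow = 1029.4 g/s.
water in = 396×0.549 + 81.4×0.448 + 552×0.403 = 476.33 g/s.
water fraction in F5 = 0.4627.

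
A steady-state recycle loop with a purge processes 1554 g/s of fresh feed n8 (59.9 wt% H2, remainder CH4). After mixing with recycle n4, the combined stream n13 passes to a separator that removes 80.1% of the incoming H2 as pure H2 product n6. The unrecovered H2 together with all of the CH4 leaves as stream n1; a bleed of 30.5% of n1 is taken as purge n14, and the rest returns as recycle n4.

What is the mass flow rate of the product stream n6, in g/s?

865.3 g/s

H2 in n13: m_A = 1554×0.599 + (1−0.305)·(1−0.801)·m_A, so m_A = 930.85/0.8617 = 1080.2 g/s.
Product n6 = 0.801×1080.2 = 865.28 g/s.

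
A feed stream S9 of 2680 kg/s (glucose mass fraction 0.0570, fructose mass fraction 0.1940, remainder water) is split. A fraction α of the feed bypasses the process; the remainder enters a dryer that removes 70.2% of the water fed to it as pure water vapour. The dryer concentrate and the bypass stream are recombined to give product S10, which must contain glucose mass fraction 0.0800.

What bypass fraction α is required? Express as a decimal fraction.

All 2680×0.057 = 152.76 kg/s of glucose reaches S10, so S10 = 152.76/0.080 = 1909.5 kg/s and vapour = 770.5 kg/s.
The evaporator receives (1−α)·2680 of feed at 0.749 water and removes 0.702 of that water:
0.702×0.749×(1−α)×2680 = 770.5
(1−α) = 770.5/1409.1 = 0.5468;  α = 0.4532.

0.453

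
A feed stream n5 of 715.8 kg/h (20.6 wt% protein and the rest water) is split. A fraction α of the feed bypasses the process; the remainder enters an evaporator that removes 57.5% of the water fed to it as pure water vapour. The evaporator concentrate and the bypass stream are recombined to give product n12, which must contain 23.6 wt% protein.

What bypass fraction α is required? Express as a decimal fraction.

0.722

All 715.8×0.206 = 147.45 kg/h of protein reaches n12, so n12 = 147.45/0.236 = 624.81 kg/h and vapour = 90.992 kg/h.
The evaporator receives (1−α)·715.8 of feed at 0.794 water and removes 0.575 of that water:
0.575×0.794×(1−α)×715.8 = 90.992
(1−α) = 90.992/326.8 = 0.2784;  α = 0.7216.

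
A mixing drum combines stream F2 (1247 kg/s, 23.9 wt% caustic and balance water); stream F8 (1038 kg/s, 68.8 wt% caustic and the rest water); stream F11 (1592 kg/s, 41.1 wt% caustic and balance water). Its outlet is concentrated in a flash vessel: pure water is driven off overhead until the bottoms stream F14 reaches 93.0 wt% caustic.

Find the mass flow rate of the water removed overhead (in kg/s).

2085 kg/s

caustic entering = 1247×0.239 + 1038×0.688 + 1592×0.411 = 1666.5 kg/s.
All caustic reports to F14, so F14 = 1666.5/0.930 = 1791.9 kg/s.
Total feed = 3877 kg/s; overhead = 3877 − 1791.9 = 2085.1 kg/s.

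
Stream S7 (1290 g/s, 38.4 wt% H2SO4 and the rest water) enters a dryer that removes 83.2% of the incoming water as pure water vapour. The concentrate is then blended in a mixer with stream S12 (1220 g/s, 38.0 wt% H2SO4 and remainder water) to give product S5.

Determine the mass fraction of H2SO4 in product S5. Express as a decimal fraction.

0.5187

Vapour removed = 0.832×0.616×1290 = 661.14 g/s; concentrate = 628.86 g/s.
H2SO4 reaching the mixer = 495.36 (from concentrate) + 1220×0.380 = 958.96 g/s.
Product flow = 628.86 + 1220 = 1848.9 g/s; H2SO4 fraction = 0.5187.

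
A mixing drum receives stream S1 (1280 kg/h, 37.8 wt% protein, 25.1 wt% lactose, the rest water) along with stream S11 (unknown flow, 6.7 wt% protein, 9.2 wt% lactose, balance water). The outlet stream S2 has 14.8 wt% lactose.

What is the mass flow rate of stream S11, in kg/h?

2354 kg/h

Let S11 be the unknown flow. Total out = 1280 + S11.
lactose balance: 321.28 + 0.092·S11 = 0.148·(1280 + S11)
(0.092 − 0.148)·S11 = 0.148×1280 − 321.28 = -131.84
S11 = -131.84 / -0.056 = 2354.3 kg/h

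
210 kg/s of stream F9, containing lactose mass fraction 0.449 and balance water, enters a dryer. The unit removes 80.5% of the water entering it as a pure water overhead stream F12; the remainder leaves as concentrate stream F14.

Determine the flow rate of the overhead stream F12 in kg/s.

93.15 kg/s

water entering = 210×0.551 = 115.71 kg/s; overhead removed = 0.805×115.71 = 93.147 kg/s.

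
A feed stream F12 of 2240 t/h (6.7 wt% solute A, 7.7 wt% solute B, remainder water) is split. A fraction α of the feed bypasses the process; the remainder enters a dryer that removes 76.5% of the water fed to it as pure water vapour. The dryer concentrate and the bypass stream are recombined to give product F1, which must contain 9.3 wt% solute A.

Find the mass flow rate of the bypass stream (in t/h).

1284 t/h

All 2240×0.067 = 150.08 t/h of solute A reaches F1, so F1 = 150.08/0.093 = 1613.8 t/h and vapour = 626.24 t/h.
The evaporator receives (1−α)·2240 of feed at 0.856 water and removes 0.765 of that water:
0.765×0.856×(1−α)×2240 = 626.24
(1−α) = 626.24/1466.8 = 0.4269;  α = 0.5731.
Bypass flow = 0.5731×2240 = 1283.7 t/h.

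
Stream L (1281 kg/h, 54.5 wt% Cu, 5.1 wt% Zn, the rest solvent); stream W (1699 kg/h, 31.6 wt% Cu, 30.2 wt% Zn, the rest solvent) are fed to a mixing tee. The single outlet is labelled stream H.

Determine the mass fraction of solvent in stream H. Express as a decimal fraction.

0.391

Total flow out = 1281 + 1699 = 2980 kg/h.
solvent in = 1281×0.404 + 1699×0.382 = 1166.5 kg/h.
solvent mass fraction in H = 1166.5/2980 = 0.391.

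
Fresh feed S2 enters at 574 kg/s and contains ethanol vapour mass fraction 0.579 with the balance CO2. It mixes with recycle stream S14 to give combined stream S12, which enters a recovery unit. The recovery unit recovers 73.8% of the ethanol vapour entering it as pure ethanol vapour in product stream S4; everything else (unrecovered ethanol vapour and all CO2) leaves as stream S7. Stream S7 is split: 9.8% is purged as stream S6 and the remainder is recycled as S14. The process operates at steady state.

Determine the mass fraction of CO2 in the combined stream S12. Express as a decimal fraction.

CO2 enters only via S2 and leaves only via the purge: 574×0.421 = 0.098×(CO2 in S7), and the recovery unit passes all CO2, so CO2 in S12 = CO2 in S7 = 2465.9 kg/s.
ethanol vapour in S12: m_A = 574×0.579 + (1−0.098)·(1−0.738)·m_A, so m_A = 332.35/0.7637 = 435.19 kg/s.
S12 = 435.19 + 2465.9 = 2901 kg/s.
CO2 fraction in S12 = 2465.9/2901 = 0.850.

0.850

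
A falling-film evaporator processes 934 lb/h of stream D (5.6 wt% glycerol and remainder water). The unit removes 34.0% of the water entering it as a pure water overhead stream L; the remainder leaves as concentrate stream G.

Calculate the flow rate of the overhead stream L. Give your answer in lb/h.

water entering = 934×0.944 = 881.7 lb/h; overhead removed = 0.340×881.7 = 299.78 lb/h.

299.8 lb/h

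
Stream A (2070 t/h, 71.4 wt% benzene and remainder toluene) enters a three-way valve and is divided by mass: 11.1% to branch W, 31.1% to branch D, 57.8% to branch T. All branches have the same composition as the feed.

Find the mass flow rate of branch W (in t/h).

Branch W flow = 0.111×2070 = 229.77 t/h.

229.8 t/h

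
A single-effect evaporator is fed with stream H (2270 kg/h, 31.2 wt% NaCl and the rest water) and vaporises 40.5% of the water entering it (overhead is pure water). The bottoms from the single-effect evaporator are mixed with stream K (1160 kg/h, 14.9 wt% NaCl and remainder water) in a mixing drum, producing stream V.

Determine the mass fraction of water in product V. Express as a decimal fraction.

0.6850

Vapour removed = 0.405×0.688×2270 = 632.51 kg/h; concentrate = 1637.5 kg/h.
water reaching the mixer = 929.25 (from concentrate) + 1160×0.851 = 1916.4 kg/h.
Product flow = 1637.5 + 1160 = 2797.5 kg/h; water fraction = 0.6850.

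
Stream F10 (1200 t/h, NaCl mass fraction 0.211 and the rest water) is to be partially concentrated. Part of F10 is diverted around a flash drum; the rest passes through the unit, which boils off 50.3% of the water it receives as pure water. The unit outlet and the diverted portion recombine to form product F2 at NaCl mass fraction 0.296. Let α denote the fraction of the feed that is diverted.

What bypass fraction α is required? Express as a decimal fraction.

All 1200×0.211 = 253.2 t/h of NaCl reaches F2, so F2 = 253.2/0.296 = 855.41 t/h and vapour = 344.59 t/h.
The evaporator receives (1−α)·1200 of feed at 0.789 water and removes 0.503 of that water:
0.503×0.789×(1−α)×1200 = 344.59
(1−α) = 344.59/476.24 = 0.7236;  α = 0.2764.

0.276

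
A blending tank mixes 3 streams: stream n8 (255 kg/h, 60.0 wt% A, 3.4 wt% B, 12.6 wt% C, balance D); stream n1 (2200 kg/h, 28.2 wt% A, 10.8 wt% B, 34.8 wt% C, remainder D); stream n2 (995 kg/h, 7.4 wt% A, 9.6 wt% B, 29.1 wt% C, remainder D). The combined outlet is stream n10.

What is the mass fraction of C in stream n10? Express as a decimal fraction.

0.315

Total flow out = 255 + 2200 + 995 = 3450 kg/h.
C in = 255×0.126 + 2200×0.348 + 995×0.291 = 1087.3 kg/h.
C mass fraction in n10 = 1087.3/3450 = 0.315.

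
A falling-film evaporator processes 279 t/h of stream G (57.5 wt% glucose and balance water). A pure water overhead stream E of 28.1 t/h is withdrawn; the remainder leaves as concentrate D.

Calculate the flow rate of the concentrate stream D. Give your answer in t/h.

250.9 t/h

Concentrate = 279 − 28.1 = 250.9 t/h.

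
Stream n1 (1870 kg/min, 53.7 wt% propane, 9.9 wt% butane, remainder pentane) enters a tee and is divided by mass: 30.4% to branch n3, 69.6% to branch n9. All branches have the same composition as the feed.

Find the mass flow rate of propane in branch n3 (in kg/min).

305.3 kg/min

Branch n3 total = 0.304×1870 = 568.48 kg/min.
propane in n3 = 0.537×568.48 = 305.27 kg/min.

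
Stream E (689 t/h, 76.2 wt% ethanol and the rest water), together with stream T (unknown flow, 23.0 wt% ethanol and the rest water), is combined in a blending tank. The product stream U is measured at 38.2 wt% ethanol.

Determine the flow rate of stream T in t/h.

1723 t/h

Let T be the unknown flow. Total out = 689 + T.
ethanol balance: 525.02 + 0.230·T = 0.382·(689 + T)
(0.230 − 0.382)·T = 0.382×689 − 525.02 = -261.82
T = -261.82 / -0.152 = 1722.5 t/h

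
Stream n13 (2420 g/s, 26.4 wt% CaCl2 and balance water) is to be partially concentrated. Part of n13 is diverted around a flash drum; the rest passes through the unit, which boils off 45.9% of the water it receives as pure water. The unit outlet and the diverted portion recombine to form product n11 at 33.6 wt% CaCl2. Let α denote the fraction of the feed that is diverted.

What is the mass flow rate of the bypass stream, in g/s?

All 2420×0.264 = 638.88 g/s of CaCl2 reaches n11, so n11 = 638.88/0.336 = 1901.4 g/s and vapour = 518.57 g/s.
The evaporator receives (1−α)·2420 of feed at 0.736 water and removes 0.459 of that water:
0.459×0.736×(1−α)×2420 = 518.57
(1−α) = 518.57/817.53 = 0.6343;  α = 0.3657.
Bypass flow = 0.3657×2420 = 884.97 g/s.

885 g/s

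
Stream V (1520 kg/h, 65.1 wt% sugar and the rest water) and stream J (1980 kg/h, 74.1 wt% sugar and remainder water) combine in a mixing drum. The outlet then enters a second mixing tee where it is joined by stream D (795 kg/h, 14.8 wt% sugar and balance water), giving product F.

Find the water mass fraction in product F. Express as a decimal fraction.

Overall, product flow = 4295 kg/h.
water in = 1520×0.349 + 1980×0.259 + 795×0.852 = 1720.6 kg/h.
water fraction in F = 0.4006.

0.4006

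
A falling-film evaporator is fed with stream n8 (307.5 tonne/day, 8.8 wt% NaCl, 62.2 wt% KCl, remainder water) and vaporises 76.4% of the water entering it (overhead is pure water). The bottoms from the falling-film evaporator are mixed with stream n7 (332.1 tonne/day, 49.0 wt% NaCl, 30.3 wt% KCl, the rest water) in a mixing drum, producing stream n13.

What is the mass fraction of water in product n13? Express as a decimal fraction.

Vapour removed = 0.764×0.290×307.5 = 68.13 tonne/day; concentrate = 239.37 tonne/day.
water reaching the mixer = 21.045 (from concentrate) + 332.1×0.207 = 89.79 tonne/day.
Product flow = 239.37 + 332.1 = 571.47 tonne/day; water fraction = 0.157.

0.157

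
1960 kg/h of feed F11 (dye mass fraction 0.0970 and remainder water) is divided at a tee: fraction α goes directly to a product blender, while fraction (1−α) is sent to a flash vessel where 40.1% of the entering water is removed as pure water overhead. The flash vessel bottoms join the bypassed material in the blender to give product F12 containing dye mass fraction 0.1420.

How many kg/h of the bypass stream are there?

All 1960×0.097 = 190.12 kg/h of dye reaches F12, so F12 = 190.12/0.142 = 1338.9 kg/h and vapour = 621.13 kg/h.
The evaporator receives (1−α)·1960 of feed at 0.903 water and removes 0.401 of that water:
0.401×0.903×(1−α)×1960 = 621.13
(1−α) = 621.13/709.72 = 0.8752;  α = 0.1248.
Bypass flow = 0.1248×1960 = 244.67 kg/h.

244.7 kg/h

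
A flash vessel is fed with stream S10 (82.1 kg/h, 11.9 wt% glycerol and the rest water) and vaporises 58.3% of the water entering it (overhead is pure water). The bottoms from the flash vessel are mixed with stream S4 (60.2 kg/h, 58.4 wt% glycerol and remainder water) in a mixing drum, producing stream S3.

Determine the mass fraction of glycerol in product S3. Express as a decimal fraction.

0.449

Vapour removed = 0.583×0.881×82.1 = 42.168 kg/h; concentrate = 39.932 kg/h.
glycerol reaching the mixer = 9.7699 (from concentrate) + 60.2×0.584 = 44.927 kg/h.
Product flow = 39.932 + 60.2 = 100.13 kg/h; glycerol fraction = 0.449.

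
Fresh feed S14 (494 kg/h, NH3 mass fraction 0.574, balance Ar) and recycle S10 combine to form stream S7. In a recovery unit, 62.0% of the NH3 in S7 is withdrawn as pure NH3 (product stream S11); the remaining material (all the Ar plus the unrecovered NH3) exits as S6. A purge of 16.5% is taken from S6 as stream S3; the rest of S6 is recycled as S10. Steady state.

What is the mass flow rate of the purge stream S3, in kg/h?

236.5 kg/h

Ar enters only via S14 and leaves only via the purge: 494×0.426 = 0.165×(Ar in S6), and the recovery unit passes all Ar, so Ar in S7 = Ar in S6 = 1275.4 kg/h.
NH3 in S7: m_A = 494×0.574 + (1−0.165)·(1−0.620)·m_A, so m_A = 283.56/0.6827 = 415.34 kg/h.
S6 = (1−0.620)×415.34 + 1275.4 = 1433.2 kg/h.
Purge S3 = 0.165×1433.2 = 236.49 kg/h.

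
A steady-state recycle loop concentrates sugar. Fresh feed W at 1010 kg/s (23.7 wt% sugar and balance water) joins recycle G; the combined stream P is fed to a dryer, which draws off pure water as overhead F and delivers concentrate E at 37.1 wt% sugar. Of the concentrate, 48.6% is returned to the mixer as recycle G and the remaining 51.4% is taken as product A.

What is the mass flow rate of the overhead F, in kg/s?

Overall sugar balance (none leaves overhead): sugar in fresh feed = sugar in product, i.e. 1010×0.237 = (1−0.486)·E·0.371.
E = 239.37/(0.371×0.514) = 1255.3 kg/s.
Recycle G = 0.486×1255.3 = 610.05 kg/s.
Combined feed P = 1010 + 610.05 = 1620.1 kg/s.
Overhead F = P − E = 1620.1 − 1255.3 = 364.8 kg/s.

364.8 kg/s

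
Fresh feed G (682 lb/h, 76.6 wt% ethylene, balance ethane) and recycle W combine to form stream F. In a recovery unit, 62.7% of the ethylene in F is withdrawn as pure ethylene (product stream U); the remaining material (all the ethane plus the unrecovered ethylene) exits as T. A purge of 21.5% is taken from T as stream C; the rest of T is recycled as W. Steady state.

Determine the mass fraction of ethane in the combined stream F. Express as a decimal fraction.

0.501

ethane enters only via G and leaves only via the purge: 682×0.234 = 0.215×(ethane in T), and the recovery unit passes all ethane, so ethane in F = ethane in T = 742.27 lb/h.
ethylene in F: m_A = 682×0.766 + (1−0.215)·(1−0.627)·m_A, so m_A = 522.41/0.7072 = 738.71 lb/h.
F = 738.71 + 742.27 = 1481 lb/h.
ethane fraction in F = 742.27/1481 = 0.501.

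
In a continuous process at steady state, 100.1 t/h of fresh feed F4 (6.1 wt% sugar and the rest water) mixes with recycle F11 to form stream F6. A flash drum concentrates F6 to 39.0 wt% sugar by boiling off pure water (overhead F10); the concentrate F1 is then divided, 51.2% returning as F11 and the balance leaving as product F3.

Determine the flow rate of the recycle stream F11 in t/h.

16.43 t/h

Overall sugar balance (none leaves overhead): sugar in fresh feed = sugar in product, i.e. 100.1×0.061 = (1−0.512)·F1·0.390.
F1 = 6.1061/(0.390×0.488) = 32.083 t/h.
Recycle F11 = 0.512×32.083 = 16.427 t/h.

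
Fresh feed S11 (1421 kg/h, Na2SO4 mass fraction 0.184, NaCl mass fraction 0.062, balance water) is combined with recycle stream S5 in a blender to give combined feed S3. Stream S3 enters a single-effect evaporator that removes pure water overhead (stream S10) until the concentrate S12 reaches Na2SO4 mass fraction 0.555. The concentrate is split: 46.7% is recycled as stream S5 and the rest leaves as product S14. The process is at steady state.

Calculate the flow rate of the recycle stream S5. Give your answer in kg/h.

412.8 kg/h

Overall Na2SO4 balance (none leaves overhead): Na2SO4 in fresh feed = Na2SO4 in product, i.e. 1421×0.184 = (1−0.467)·S12·0.555.
S12 = 261.46/(0.555×0.533) = 883.88 kg/h.
Recycle S5 = 0.467×883.88 = 412.77 kg/h.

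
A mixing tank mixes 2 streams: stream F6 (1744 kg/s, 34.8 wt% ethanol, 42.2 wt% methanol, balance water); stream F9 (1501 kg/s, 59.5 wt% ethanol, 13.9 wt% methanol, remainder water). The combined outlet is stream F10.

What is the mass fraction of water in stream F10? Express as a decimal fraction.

Total flow out = 1744 + 1501 = 3245 kg/s.
water in = 1744×0.230 + 1501×0.266 = 800.39 kg/s.
water mass fraction in F10 = 800.39/3245 = 0.247.

0.247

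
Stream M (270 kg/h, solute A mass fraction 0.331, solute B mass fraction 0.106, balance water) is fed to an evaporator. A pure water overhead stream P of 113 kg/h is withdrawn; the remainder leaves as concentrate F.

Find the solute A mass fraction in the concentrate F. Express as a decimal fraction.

0.569

solute A is not removed: 270×0.331 = 89.37 kg/h of solute A enters F.
Concentrate = 270 − 113 = 157 kg/h.
Mass fraction = 89.37/157 = 0.569.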